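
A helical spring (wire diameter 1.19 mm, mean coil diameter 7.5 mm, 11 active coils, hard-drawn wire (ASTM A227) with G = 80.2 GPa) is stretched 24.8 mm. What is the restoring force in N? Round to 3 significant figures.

107 N

k = Gd⁴/(8D³N_a) = (80.2×10³)(1.19⁴)/(8·7.5³·11) = 4.3321 N/mm
F = k·δ = 4.3321 × 24.8 = 107.44 N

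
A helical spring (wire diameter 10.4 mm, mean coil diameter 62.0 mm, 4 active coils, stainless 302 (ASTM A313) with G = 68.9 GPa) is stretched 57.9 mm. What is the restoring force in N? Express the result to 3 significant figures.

k = Gd⁴/(8D³N_a) = (68.9×10³)(10.4⁴)/(8·62.0³·4) = 105.69 N/mm
F = k·δ = 105.69 × 57.9 = 6119.4 N

6120 N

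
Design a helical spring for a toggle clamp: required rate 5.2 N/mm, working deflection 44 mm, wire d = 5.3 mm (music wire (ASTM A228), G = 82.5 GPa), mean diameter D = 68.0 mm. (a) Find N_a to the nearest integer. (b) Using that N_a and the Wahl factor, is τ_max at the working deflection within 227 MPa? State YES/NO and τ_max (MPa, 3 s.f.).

(a) 5 coils; (b) NO, τ_max = 294 MPa

N_a = Gd⁴/(8D³k) = (82.5×10³)(5.3⁴)/(8·68.0³·5.2) = 4.977 → N_a = 5
Actual rate k = Gd⁴/(8D³·5) = 5.1757 N/mm
Working load F = kδ = 5.1757·44 = 227.73 N
C = 68.0/5.3 = 12.8302; K_W = (4C−1)/(4C−4)+0.615/C = 1.1113
τ_max = K_W·8FD/(πd³) = 1.1113·264.88 = 294.37 MPa
τ_max > 227 MPa → exceeds allowable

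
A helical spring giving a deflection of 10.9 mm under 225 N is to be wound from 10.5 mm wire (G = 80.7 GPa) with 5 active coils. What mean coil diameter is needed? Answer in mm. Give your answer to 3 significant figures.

Required rate k = F/δ = 225/10.9 = 20.642 N/mm
D = (Gd⁴/(8N_a·k))^(1/3) = (80.7×10³·10.5⁴/(8·5·20.642))^(1/3)
  = (1.188e+06)^(1/3) = 105.9103 mm

106 mm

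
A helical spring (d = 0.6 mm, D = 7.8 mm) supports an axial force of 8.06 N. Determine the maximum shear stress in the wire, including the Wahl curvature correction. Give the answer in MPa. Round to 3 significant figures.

823 MPa

Spring index C = D/d = 7.8/0.6 = 13.0000
K_W = (4C−1)/(4C−4) + 0.615/C = 51.000/48.000 + 0.0473 = 1.1098
τ₀ = 8FD/(πd³) = 8·8.06·7.8/(π·0.6³) = 502.944/0.67858 = 741.17 MPa
τ_max = K·τ₀ = 1.1098 × 741.17 = 822.55 MPa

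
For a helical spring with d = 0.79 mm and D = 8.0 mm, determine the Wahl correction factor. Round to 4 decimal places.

C = D/d = 8.0/0.79 = 10.1266
K_W = (4C−1)/(4C−4) + 0.615/C = 39.506/36.506 + 0.0607 = 1.1429

1.1429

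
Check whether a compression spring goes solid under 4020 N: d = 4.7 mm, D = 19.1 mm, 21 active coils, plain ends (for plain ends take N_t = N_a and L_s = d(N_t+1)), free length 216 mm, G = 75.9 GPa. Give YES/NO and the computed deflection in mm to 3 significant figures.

k = Gd⁴/(8D³N_a) = (75.9×10³)(4.7⁴)/(8·19.1³·21) = 31.639 N/mm
N_t = 21; L_s = 4.7·22 = 103.4 mm; δ_solid = L₀ − L_s = 216 − 103.4 = 112.6 mm
δ = F/k = 4020/31.639 = 127.06 mm
δ ≥ δ_solid → spring goes solid

YES, δ = 127 mm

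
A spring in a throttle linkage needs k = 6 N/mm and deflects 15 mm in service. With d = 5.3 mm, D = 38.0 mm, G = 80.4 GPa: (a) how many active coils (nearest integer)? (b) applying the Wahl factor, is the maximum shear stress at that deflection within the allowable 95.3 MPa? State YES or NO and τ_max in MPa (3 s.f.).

(a) 24 coils; (b) YES, τ_max = 70.9 MPa

N_a = Gd⁴/(8D³k) = (80.4×10³)(5.3⁴)/(8·38.0³·6) = 24.09 → N_a = 24
Actual rate k = Gd⁴/(8D³·24) = 6.0215 N/mm
Working load F = kδ = 6.0215·15 = 90.323 N
C = 38.0/5.3 = 7.1698; K_W = (4C−1)/(4C−4)+0.615/C = 1.2073
τ_max = K_W·8FD/(πd³) = 1.2073·58.708 = 70.88 MPa
τ_max ≤ 95.3 MPa → acceptable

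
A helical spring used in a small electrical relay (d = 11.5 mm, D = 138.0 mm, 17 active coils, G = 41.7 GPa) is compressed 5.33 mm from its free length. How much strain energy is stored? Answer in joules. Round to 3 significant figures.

0.0290 J

k = Gd⁴/(8D³N_a) = (41.7×10³)(11.5⁴)/(8·138.0³·17) = 2.0406 N/mm
U = ½kδ² = 0.5 × 2.0406 × 5.33² = 28.985 N·mm = 0.028985 J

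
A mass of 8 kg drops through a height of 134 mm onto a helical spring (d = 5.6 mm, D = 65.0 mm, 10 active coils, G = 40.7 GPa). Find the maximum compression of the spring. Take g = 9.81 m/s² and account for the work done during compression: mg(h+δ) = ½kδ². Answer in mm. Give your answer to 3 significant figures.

k = Gd⁴/(8D³N_a) = (40.7×10³)(5.6⁴)/(8·65.0³·10) = 1.8219 N/mm
W = mg = 8 × 9.81 = 78.48 N
½kδ² − Wδ − Wh = 0 → δ = (W + √(W² + 2kWh))/k
δ = (78.48 + √(6159.1 + 38318.7))/1.8219 = (78.48 + 210.9)/1.8219 = 158.84 mm

159 mm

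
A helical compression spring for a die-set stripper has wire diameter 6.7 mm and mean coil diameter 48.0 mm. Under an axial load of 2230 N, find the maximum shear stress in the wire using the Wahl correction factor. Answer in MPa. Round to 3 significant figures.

1090 MPa

Spring index C = D/d = 48.0/6.7 = 7.1642
K_W = (4C−1)/(4C−4) + 0.615/C = 27.657/24.657 + 0.0858 = 1.2075
τ₀ = 8FD/(πd³) = 8·2230·48.0/(π·6.7³) = 856320/944.87 = 906.28 MPa
τ_max = K·τ₀ = 1.2075 × 906.28 = 1094.3 MPa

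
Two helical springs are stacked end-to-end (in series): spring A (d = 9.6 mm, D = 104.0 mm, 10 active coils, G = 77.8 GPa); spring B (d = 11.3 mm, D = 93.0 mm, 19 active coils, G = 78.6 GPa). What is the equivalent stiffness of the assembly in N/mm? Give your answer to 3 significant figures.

4.32 N/mm

k_A = Gd⁴/(8D³N_a) = (77.8×10³)(9.6⁴)/(8·104.0³·10) = 7.343 N/mm
k_B = Gd⁴/(8D³N_a) = (78.6×10³)(11.3⁴)/(8·93.0³·19) = 10.482 N/mm
Series: 1/k_eq = 1/7.343 + 1/10.482 = 0.23159; k_eq = 4.3181 N/mm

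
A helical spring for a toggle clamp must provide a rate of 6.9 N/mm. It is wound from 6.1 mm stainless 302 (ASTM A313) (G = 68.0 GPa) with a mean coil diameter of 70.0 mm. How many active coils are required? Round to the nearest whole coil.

5

N_a = Gd⁴/(8D³k) = (68.0×10³ × 6.1⁴)/(8 × 70.0³ × 6.9)
    = 9.41517e+07 / 1.89336e+07 = 4.973 → 5 coils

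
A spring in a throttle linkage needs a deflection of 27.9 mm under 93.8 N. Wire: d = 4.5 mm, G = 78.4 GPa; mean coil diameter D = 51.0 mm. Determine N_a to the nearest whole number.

Required rate k = F/δ = 93.8/27.9 = 3.362 N/mm
N_a = Gd⁴/(8D³k) = (78.4×10³ × 4.5⁴)/(8 × 51.0³ × 3.362)
    = 3.21489e+07 / 3.56779e+06 = 9.011 → 9 coils

9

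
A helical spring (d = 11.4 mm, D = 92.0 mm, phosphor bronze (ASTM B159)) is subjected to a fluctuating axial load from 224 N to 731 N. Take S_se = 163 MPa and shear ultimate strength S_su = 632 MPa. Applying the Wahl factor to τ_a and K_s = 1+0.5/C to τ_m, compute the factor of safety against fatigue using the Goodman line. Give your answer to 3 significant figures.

C = D/d = 92.0/11.4 = 8.0702; K_W = (4C−1)/(4C−4)+0.615/C = 1.1823; K_s = 1+0.5/C = 1.0620
F_a = (F_max−F_min)/2 = 253.5 N; F_m = (F_max+F_min)/2 = 477.5 N
τ_a = K_W·8F_aD/(πd³) = 1.1823 × 40.086 = 47.393 MPa
τ_m = K_s·8F_mD/(πd³) = 1.0620 × 75.507 = 80.185 MPa
Goodman: 1/n_f = τ_a/S_se + τ_m/S_su = 47.393/163 + 80.185/632 = 0.29075 + 0.12688 = 0.41763
n_f = 1/0.41763 = 2.394

2.39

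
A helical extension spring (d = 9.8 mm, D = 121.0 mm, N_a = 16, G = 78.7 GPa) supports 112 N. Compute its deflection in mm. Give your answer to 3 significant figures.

k = Gd⁴/(8D³N_a) = (78.7×10³)(9.8⁴)/(8·121.0³·16) = 3.2012 N/mm
δ = F/k = 112 / 3.2012 = 34.987 mm

35.0 mm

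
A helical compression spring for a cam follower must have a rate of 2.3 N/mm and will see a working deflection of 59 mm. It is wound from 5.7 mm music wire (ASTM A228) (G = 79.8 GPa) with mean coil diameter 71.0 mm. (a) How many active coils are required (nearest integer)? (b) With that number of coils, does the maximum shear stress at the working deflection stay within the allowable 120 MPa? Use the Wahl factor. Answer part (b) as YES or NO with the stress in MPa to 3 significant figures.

(a) 13 coils; (b) NO, τ_max = 145 MPa

N_a = Gd⁴/(8D³k) = (79.8×10³)(5.7⁴)/(8·71.0³·2.3) = 12.79 → N_a = 13
Actual rate k = Gd⁴/(8D³·13) = 2.263 N/mm
Working load F = kδ = 2.263·59 = 133.52 N
C = 71.0/5.7 = 12.4561; K_W = (4C−1)/(4C−4)+0.615/C = 1.1148
τ_max = K_W·8FD/(πd³) = 1.1148·130.35 = 145.32 MPa
τ_max > 120 MPa → exceeds allowable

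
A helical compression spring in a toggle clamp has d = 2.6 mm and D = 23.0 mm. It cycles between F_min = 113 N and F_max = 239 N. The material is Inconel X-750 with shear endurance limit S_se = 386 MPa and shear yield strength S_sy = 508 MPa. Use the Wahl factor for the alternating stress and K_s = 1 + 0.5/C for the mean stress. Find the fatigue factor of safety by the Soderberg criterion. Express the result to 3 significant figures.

0.540

C = D/d = 23.0/2.6 = 8.8462; K_W = (4C−1)/(4C−4)+0.615/C = 1.1651; K_s = 1+0.5/C = 1.0565
F_a = (F_max−F_min)/2 = 63 N; F_m = (F_max+F_min)/2 = 176 N
τ_a = K_W·8F_aD/(πd³) = 1.1651 × 209.94 = 244.6 MPa
τ_m = K_s·8F_mD/(πd³) = 1.0565 × 586.49 = 619.64 MPa
Soderberg: 1/n_f = τ_a/S_se + τ_m/S_sy = 244.6/386 + 619.64/508 = 0.63368 + 1.21976 = 1.8534
n_f = 1/1.8534 = 0.5395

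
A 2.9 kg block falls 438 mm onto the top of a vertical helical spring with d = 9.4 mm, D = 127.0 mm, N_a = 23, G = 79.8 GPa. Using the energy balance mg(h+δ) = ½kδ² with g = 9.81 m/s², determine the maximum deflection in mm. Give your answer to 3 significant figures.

141 mm

k = Gd⁴/(8D³N_a) = (79.8×10³)(9.4⁴)/(8·127.0³·23) = 1.653 N/mm
W = mg = 2.9 × 9.81 = 28.449 N
½kδ² − Wδ − Wh = 0 → δ = (W + √(W² + 2kWh))/k
δ = (28.449 + √(809.35 + 41196.1))/1.653 = (28.449 + 204.95)/1.653 = 141.19 mm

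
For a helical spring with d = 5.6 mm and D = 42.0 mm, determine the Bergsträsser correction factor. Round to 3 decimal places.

C = D/d = 42.0/5.6 = 7.5000
K_B = (4C+2)/(4C−3) = 32.000/27.000 = 1.1852

1.185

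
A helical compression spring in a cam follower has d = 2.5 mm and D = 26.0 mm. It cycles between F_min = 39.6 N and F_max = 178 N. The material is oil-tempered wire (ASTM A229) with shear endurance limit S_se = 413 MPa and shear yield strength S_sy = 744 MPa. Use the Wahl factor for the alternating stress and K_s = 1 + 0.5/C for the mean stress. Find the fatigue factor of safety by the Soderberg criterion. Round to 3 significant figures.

C = D/d = 26.0/2.5 = 10.4000; K_W = (4C−1)/(4C−4)+0.615/C = 1.1389; K_s = 1+0.5/C = 1.0481
F_a = (F_max−F_min)/2 = 69.2 N; F_m = (F_max+F_min)/2 = 108.8 N
τ_a = K_W·8F_aD/(πd³) = 1.1389 × 293.22 = 333.96 MPa
τ_m = K_s·8F_mD/(πd³) = 1.0481 × 461.02 = 483.19 MPa
Soderberg: 1/n_f = τ_a/S_se + τ_m/S_sy = 333.96/413 + 483.19/744 = 0.80862 + 0.64945 = 1.4581
n_f = 1/1.4581 = 0.6858

0.686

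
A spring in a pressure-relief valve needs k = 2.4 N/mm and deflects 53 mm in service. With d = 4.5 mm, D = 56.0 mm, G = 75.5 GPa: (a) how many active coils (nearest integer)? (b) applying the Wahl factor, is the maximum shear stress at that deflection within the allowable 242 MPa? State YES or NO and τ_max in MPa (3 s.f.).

(a) 9 coils; (b) YES, τ_max = 226 MPa

N_a = Gd⁴/(8D³k) = (75.5×10³)(4.5⁴)/(8·56.0³·2.4) = 9.182 → N_a = 9
Actual rate k = Gd⁴/(8D³·9) = 2.4485 N/mm
Working load F = kδ = 2.4485·53 = 129.77 N
C = 56.0/4.5 = 12.4444; K_W = (4C−1)/(4C−4)+0.615/C = 1.1150
τ_max = K_W·8FD/(πd³) = 1.1150·203.08 = 226.42 MPa
τ_max ≤ 242 MPa → acceptable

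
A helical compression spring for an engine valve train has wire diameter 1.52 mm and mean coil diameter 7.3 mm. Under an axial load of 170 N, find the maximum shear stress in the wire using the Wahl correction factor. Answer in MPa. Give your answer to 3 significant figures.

1190 MPa

Spring index C = D/d = 7.3/1.52 = 4.8026
K_W = (4C−1)/(4C−4) + 0.615/C = 18.211/15.211 + 0.1281 = 1.3253
τ₀ = 8FD/(πd³) = 8·170·7.3/(π·1.52³) = 9928/11.033 = 899.87 MPa
τ_max = K·τ₀ = 1.3253 × 899.87 = 1192.6 MPa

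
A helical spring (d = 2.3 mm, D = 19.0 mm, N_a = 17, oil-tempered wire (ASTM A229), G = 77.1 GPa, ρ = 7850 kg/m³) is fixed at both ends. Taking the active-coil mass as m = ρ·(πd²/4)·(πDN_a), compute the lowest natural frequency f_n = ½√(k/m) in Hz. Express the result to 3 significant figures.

k = Gd⁴/(8D³N_a) = (77.1×10³)(2.3⁴)/(8·19.0³·17) = 2.3129 N/mm = 2312.9 N/m
Wire length L = πDN_a = π·19.0·17 = 1014.7 mm
m = ρ·(πd²/4)·L = 7850 × 4.1548×10⁻⁶ m² × 1.0147 m = 0.033095 kg
f_n = ½√(k/m) = 0.5·√(2312.9/0.033095) = 0.5·√(69887) = 132.18 Hz

132 Hz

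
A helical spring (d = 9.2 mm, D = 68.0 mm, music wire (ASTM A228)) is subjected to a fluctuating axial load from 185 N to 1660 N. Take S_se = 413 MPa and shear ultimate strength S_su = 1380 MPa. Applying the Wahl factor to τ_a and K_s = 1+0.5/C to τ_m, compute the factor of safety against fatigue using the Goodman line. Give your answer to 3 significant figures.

1.57

C = D/d = 68.0/9.2 = 7.3913; K_W = (4C−1)/(4C−4)+0.615/C = 1.2006; K_s = 1+0.5/C = 1.0676
F_a = (F_max−F_min)/2 = 737.5 N; F_m = (F_max+F_min)/2 = 922.5 N
τ_a = K_W·8F_aD/(πd³) = 1.2006 × 164 = 196.89 MPa
τ_m = K_s·8F_mD/(πd³) = 1.0676 × 205.14 = 219.02 MPa
Goodman: 1/n_f = τ_a/S_se + τ_m/S_su = 196.89/413 + 219.02/1380 = 0.47674 + 0.15871 = 0.63545
n_f = 1/0.63545 = 1.574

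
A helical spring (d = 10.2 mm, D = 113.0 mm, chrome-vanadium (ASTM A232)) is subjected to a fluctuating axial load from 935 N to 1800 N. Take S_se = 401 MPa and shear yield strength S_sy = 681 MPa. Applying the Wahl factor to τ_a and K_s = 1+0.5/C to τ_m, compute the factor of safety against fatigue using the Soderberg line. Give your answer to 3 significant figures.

1.11

C = D/d = 113.0/10.2 = 11.0784; K_W = (4C−1)/(4C−4)+0.615/C = 1.1299; K_s = 1+0.5/C = 1.0451
F_a = (F_max−F_min)/2 = 432.5 N; F_m = (F_max+F_min)/2 = 1367.5 N
τ_a = K_W·8F_aD/(πd³) = 1.1299 × 117.27 = 132.51 MPa
τ_m = K_s·8F_mD/(πd³) = 1.0451 × 370.8 = 387.54 MPa
Soderberg: 1/n_f = τ_a/S_se + τ_m/S_sy = 132.51/401 + 387.54/681 = 0.33045 + 0.56908 = 0.89953
n_f = 1/0.89953 = 1.112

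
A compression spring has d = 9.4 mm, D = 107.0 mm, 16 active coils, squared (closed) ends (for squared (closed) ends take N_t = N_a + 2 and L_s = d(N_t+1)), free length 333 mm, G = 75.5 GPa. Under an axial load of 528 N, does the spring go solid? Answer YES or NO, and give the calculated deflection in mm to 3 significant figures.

NO, δ = 140 mm

k = Gd⁴/(8D³N_a) = (75.5×10³)(9.4⁴)/(8·107.0³·16) = 3.7592 N/mm
N_t = 18; L_s = 9.4·19 = 178.6 mm; δ_solid = L₀ − L_s = 333 − 178.6 = 154.4 mm
δ = F/k = 528/3.7592 = 140.45 mm
δ < δ_solid → spring does not go solid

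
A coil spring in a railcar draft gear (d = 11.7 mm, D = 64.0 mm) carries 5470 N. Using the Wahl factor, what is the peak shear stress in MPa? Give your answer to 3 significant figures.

Spring index C = D/d = 64.0/11.7 = 5.4701
K_W = (4C−1)/(4C−4) + 0.615/C = 20.880/17.880 + 0.1124 = 1.2802
τ₀ = 8FD/(πd³) = 8·5470·64.0/(π·11.7³) = 2.80064e+06/5031.6 = 556.61 MPa
τ_max = K·τ₀ = 1.2802 × 556.61 = 712.58 MPa

713 MPa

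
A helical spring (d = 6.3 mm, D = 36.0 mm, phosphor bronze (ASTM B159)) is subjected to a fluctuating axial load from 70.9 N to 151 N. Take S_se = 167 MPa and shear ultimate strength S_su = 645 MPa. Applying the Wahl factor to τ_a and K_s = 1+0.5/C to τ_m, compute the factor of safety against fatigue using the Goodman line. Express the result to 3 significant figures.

5.56

C = D/d = 36.0/6.3 = 5.7143; K_W = (4C−1)/(4C−4)+0.615/C = 1.2667; K_s = 1+0.5/C = 1.0875
F_a = (F_max−F_min)/2 = 40.05 N; F_m = (F_max+F_min)/2 = 110.95 N
τ_a = K_W·8F_aD/(πd³) = 1.2667 × 14.683 = 18.6 MPa
τ_m = K_s·8F_mD/(πd³) = 1.0875 × 40.677 = 44.236 MPa
Goodman: 1/n_f = τ_a/S_se + τ_m/S_su = 18.6/167 + 44.236/645 = 0.11137 + 0.06858 = 0.17996
n_f = 1/0.17996 = 5.557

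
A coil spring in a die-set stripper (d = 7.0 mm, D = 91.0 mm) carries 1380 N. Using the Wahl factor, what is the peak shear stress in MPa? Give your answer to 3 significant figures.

Spring index C = D/d = 91.0/7.0 = 13.0000
K_W = (4C−1)/(4C−4) + 0.615/C = 51.000/48.000 + 0.0473 = 1.1098
τ₀ = 8FD/(πd³) = 8·1380·91.0/(π·7.0³) = 1.00464e+06/1077.6 = 932.32 MPa
τ_max = K·τ₀ = 1.1098 × 932.32 = 1034.7 MPa

1030 MPa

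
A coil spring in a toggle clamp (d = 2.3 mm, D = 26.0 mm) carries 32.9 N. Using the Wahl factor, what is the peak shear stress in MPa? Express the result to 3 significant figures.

202 MPa

Spring index C = D/d = 26.0/2.3 = 11.3043
K_W = (4C−1)/(4C−4) + 0.615/C = 44.217/41.217 + 0.0544 = 1.1272
τ₀ = 8FD/(πd³) = 8·32.9·26.0/(π·2.3³) = 6843.2/38.224 = 179.03 MPa
τ_max = K·τ₀ = 1.1272 × 179.03 = 201.8 MPa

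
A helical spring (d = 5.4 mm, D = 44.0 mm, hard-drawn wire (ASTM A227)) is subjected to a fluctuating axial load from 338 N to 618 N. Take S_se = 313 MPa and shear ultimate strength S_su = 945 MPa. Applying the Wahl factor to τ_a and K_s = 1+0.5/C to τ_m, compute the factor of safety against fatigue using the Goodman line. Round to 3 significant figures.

1.32

C = D/d = 44.0/5.4 = 8.1481; K_W = (4C−1)/(4C−4)+0.615/C = 1.1804; K_s = 1+0.5/C = 1.0614
F_a = (F_max−F_min)/2 = 140 N; F_m = (F_max+F_min)/2 = 478 N
τ_a = K_W·8F_aD/(πd³) = 1.1804 × 99.618 = 117.59 MPa
τ_m = K_s·8F_mD/(πd³) = 1.0614 × 340.13 = 361 MPa
Goodman: 1/n_f = τ_a/S_se + τ_m/S_su = 117.59/313 + 361/945 = 0.37569 + 0.38201 = 0.75769
n_f = 1/0.75769 = 1.32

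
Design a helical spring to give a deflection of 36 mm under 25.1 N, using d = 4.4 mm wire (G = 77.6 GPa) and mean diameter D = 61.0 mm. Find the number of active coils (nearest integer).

Required rate k = F/δ = 25.1/36 = 0.69722 N/mm
N_a = Gd⁴/(8D³k) = (77.6×10³ × 4.4⁴)/(8 × 61.0³ × 0.69722)
    = 2.90852e+07 / 1.26605e+06 = 22.97 → 23 coils

23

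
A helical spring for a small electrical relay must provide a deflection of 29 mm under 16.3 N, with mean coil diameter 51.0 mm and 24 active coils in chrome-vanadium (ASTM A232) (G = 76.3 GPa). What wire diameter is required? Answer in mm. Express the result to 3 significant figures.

3.70 mm

Required rate k = F/δ = 16.3/29 = 0.56207 N/mm
d = (8D³N_a·k / G)^(1/4) = (8·51.0³·24·0.56207 / (76.3×10³))^0.25
  = (187.62)^0.25 = 3.7010 mm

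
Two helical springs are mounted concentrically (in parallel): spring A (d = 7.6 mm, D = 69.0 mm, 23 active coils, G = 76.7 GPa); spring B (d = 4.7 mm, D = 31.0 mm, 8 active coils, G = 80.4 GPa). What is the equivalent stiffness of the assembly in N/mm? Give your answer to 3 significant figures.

24.8 N/mm

k_A = Gd⁴/(8D³N_a) = (76.7×10³)(7.6⁴)/(8·69.0³·23) = 4.2334 N/mm
k_B = Gd⁴/(8D³N_a) = (80.4×10³)(4.7⁴)/(8·31.0³·8) = 20.577 N/mm
Parallel: k_eq = 4.2334 + 20.577 = 24.81 N/mm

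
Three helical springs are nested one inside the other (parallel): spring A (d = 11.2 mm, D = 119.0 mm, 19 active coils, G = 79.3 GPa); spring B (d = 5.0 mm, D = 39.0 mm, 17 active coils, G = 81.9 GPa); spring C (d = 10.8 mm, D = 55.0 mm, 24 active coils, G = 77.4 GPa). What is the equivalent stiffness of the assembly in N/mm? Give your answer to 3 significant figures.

k_A = Gd⁴/(8D³N_a) = (79.3×10³)(11.2⁴)/(8·119.0³·19) = 4.8715 N/mm
k_B = Gd⁴/(8D³N_a) = (81.9×10³)(5.0⁴)/(8·39.0³·17) = 6.345 N/mm
k_C = Gd⁴/(8D³N_a) = (77.4×10³)(10.8⁴)/(8·55.0³·24) = 32.965 N/mm
Parallel: k_eq = 4.8715 + 6.345 + 32.965 = 44.181 N/mm

44.2 N/mm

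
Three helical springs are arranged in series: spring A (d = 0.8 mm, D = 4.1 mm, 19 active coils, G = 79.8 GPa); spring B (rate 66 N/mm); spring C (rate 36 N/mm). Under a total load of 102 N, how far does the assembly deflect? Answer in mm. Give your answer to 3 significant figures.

37.1 mm

k_A = Gd⁴/(8D³N_a) = (79.8×10³)(0.8⁴)/(8·4.1³·19) = 3.1201 N/mm
Series: 1/k_eq = 1/3.1201 + 1/66 + 1/36 = 0.36343; k_eq = 2.7515 N/mm
δ = F/k_eq = 102/2.7515 = 37.07 mm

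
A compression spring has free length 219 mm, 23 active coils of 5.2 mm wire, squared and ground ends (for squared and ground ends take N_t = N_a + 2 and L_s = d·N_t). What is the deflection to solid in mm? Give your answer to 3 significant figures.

89.0 mm

N_t = 25; L_s = 5.2·25 = 130 mm
δ_solid = L₀ − L_s = 219 − 130 = 89 mm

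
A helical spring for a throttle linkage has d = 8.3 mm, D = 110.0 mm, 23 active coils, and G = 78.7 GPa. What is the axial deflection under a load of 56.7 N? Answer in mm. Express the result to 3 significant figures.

37.2 mm

k = Gd⁴/(8D³N_a) = (78.7×10³)(8.3⁴)/(8·110.0³·23) = 1.5251 N/mm
δ = F/k = 56.7 / 1.5251 = 37.178 mm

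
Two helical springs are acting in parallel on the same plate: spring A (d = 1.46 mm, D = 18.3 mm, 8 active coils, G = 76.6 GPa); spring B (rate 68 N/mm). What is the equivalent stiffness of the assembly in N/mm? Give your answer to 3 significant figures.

k_A = Gd⁴/(8D³N_a) = (76.6×10³)(1.46⁴)/(8·18.3³·8) = 0.88737 N/mm
Parallel: k_eq = 0.88737 + 68 = 68.887 N/mm

68.9 N/mm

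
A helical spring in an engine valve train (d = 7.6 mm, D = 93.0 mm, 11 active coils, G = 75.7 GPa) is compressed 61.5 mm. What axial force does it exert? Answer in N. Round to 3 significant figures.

k = Gd⁴/(8D³N_a) = (75.7×10³)(7.6⁴)/(8·93.0³·11) = 3.5679 N/mm
F = k·δ = 3.5679 × 61.5 = 219.43 N

219 N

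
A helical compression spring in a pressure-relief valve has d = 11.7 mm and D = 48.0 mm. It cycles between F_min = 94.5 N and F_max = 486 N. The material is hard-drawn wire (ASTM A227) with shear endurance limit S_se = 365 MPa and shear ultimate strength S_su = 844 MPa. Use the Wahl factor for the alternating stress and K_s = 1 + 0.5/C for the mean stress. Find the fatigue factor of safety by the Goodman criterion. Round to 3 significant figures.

11.6

C = D/d = 48.0/11.7 = 4.1026; K_W = (4C−1)/(4C−4)+0.615/C = 1.3916; K_s = 1+0.5/C = 1.1219
F_a = (F_max−F_min)/2 = 195.75 N; F_m = (F_max+F_min)/2 = 290.25 N
τ_a = K_W·8F_aD/(πd³) = 1.3916 × 14.939 = 20.79 MPa
τ_m = K_s·8F_mD/(πd³) = 1.1219 × 22.151 = 24.851 MPa
Goodman: 1/n_f = τ_a/S_se + τ_m/S_su = 20.79/365 + 24.851/844 = 0.05696 + 0.02944 = 0.086403
n_f = 1/0.086403 = 11.57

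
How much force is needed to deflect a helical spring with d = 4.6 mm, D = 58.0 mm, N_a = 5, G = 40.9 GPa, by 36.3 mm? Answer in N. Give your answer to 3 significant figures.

85.2 N

k = Gd⁴/(8D³N_a) = (40.9×10³)(4.6⁴)/(8·58.0³·5) = 2.3464 N/mm
F = k·δ = 2.3464 × 36.3 = 85.176 N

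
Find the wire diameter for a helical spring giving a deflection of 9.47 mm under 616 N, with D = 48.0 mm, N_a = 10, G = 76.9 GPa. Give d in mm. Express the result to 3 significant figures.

Required rate k = F/δ = 616/9.47 = 65.048 N/mm
d = (8D³N_a·k / G)^(1/4) = (8·48.0³·10·65.048 / (76.9×10³))^0.25
  = (7483.7)^0.25 = 9.3010 mm

9.30 mm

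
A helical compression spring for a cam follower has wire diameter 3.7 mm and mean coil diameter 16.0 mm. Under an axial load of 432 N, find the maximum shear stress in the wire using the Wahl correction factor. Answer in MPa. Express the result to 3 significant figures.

475 MPa

Spring index C = D/d = 16.0/3.7 = 4.3243
K_W = (4C−1)/(4C−4) + 0.615/C = 16.297/13.297 + 0.1422 = 1.3678
τ₀ = 8FD/(πd³) = 8·432·16.0/(π·3.7³) = 55296/159.13 = 347.49 MPa
τ_max = K·τ₀ = 1.3678 × 347.49 = 475.3 MPa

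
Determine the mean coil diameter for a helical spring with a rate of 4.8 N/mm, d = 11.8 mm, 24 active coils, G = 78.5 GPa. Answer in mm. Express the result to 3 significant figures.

D = (Gd⁴/(8N_a·k))^(1/3) = (78.5×10³·11.8⁴/(8·24·4.8))^(1/3)
  = (1.65141e+06)^(1/3) = 118.2003 mm

118 mm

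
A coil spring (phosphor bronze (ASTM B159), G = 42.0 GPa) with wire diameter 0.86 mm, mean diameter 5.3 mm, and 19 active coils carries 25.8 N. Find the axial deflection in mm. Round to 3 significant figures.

k = Gd⁴/(8D³N_a) = (42.0×10³)(0.86⁴)/(8·5.3³·19) = 1.0152 N/mm
δ = F/k = 25.8 / 1.0152 = 25.413 mm

25.4 mm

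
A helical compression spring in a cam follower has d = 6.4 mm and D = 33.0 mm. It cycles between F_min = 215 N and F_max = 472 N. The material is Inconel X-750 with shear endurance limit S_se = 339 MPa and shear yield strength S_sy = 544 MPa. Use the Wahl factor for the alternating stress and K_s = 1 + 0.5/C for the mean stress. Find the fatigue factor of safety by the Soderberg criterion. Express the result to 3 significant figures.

2.63

C = D/d = 33.0/6.4 = 5.1562; K_W = (4C−1)/(4C−4)+0.615/C = 1.2997; K_s = 1+0.5/C = 1.0970
F_a = (F_max−F_min)/2 = 128.5 N; F_m = (F_max+F_min)/2 = 343.5 N
τ_a = K_W·8F_aD/(πd³) = 1.2997 × 41.192 = 53.539 MPa
τ_m = K_s·8F_mD/(πd³) = 1.0970 × 110.11 = 120.79 MPa
Soderberg: 1/n_f = τ_a/S_se + τ_m/S_sy = 53.539/339 + 120.79/544 = 0.15793 + 0.22204 = 0.37997
n_f = 1/0.37997 = 2.632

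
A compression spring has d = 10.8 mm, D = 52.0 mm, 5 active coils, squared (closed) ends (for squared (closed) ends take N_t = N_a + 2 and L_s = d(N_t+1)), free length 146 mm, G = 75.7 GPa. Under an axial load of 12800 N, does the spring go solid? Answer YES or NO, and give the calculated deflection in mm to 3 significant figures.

k = Gd⁴/(8D³N_a) = (75.7×10³)(10.8⁴)/(8·52.0³·5) = 183.11 N/mm
N_t = 7; L_s = 10.8·8 = 86.4 mm; δ_solid = L₀ − L_s = 146 − 86.4 = 59.6 mm
δ = F/k = 12800/183.11 = 69.902 mm
δ ≥ δ_solid → spring goes solid

YES, δ = 69.9 mm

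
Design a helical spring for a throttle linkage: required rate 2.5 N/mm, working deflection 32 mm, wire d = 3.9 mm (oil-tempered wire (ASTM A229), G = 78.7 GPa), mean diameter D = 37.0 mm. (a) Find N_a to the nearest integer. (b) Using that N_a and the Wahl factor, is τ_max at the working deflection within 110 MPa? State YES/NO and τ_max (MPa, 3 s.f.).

N_a = Gd⁴/(8D³k) = (78.7×10³)(3.9⁴)/(8·37.0³·2.5) = 17.97 → N_a = 18
Actual rate k = Gd⁴/(8D³·18) = 2.4961 N/mm
Working load F = kδ = 2.4961·32 = 79.876 N
C = 37.0/3.9 = 9.4872; K_W = (4C−1)/(4C−4)+0.615/C = 1.1532
τ_max = K_W·8FD/(πd³) = 1.1532·126.87 = 146.31 MPa
τ_max > 110 MPa → exceeds allowable

(a) 18 coils; (b) NO, τ_max = 146 MPa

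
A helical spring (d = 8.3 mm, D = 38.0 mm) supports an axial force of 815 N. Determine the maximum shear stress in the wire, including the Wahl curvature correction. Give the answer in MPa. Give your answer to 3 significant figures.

Spring index C = D/d = 38.0/8.3 = 4.5783
K_W = (4C−1)/(4C−4) + 0.615/C = 17.313/14.313 + 0.1343 = 1.3439
τ₀ = 8FD/(πd³) = 8·815·38.0/(π·8.3³) = 247760/1796.3 = 137.93 MPa
τ_max = K·τ₀ = 1.3439 × 137.93 = 185.36 MPa

185 MPa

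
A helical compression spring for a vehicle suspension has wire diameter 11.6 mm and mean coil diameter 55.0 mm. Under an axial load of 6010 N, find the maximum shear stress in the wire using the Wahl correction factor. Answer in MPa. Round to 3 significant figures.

717 MPa

Spring index C = D/d = 55.0/11.6 = 4.7414
K_W = (4C−1)/(4C−4) + 0.615/C = 17.966/14.966 + 0.1297 = 1.3302
τ₀ = 8FD/(πd³) = 8·6010·55.0/(π·11.6³) = 2.6444e+06/4903.7 = 539.27 MPa
τ_max = K·τ₀ = 1.3302 × 539.27 = 717.32 MPa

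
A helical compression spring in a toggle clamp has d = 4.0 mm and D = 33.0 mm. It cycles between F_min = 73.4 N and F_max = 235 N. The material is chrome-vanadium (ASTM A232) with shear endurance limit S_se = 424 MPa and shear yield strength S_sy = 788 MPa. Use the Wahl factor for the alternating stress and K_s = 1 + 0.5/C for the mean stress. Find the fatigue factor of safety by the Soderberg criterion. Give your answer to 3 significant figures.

1.76

C = D/d = 33.0/4.0 = 8.2500; K_W = (4C−1)/(4C−4)+0.615/C = 1.1780; K_s = 1+0.5/C = 1.0606
F_a = (F_max−F_min)/2 = 80.8 N; F_m = (F_max+F_min)/2 = 154.2 N
τ_a = K_W·8F_aD/(πd³) = 1.1780 × 106.09 = 124.98 MPa
τ_m = K_s·8F_mD/(πd³) = 1.0606 × 202.47 = 214.74 MPa
Soderberg: 1/n_f = τ_a/S_se + τ_m/S_sy = 124.98/424 + 214.74/788 = 0.29476 + 0.27251 = 0.56727
n_f = 1/0.56727 = 1.763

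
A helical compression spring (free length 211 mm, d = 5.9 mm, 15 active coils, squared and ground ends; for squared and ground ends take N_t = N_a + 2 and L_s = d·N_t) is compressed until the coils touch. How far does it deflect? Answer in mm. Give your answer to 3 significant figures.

111 mm

N_t = 17; L_s = 5.9·17 = 100.3 mm
δ_solid = L₀ − L_s = 211 − 100.3 = 110.7 mm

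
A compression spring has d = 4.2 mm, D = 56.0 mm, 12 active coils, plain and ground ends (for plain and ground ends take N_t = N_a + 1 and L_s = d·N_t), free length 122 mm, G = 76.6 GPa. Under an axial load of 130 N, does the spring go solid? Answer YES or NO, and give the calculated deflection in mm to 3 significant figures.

YES, δ = 92.0 mm

k = Gd⁴/(8D³N_a) = (76.6×10³)(4.2⁴)/(8·56.0³·12) = 1.4138 N/mm
N_t = 13; L_s = 4.2·13 = 54.6 mm; δ_solid = L₀ − L_s = 122 − 54.6 = 67.4 mm
δ = F/k = 130/1.4138 = 91.95 mm
δ ≥ δ_solid → spring goes solid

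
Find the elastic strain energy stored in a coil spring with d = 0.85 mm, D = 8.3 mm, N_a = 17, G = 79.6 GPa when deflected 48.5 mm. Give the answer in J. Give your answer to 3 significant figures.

0.628 J

k = Gd⁴/(8D³N_a) = (79.6×10³)(0.85⁴)/(8·8.3³·17) = 0.53434 N/mm
U = ½kδ² = 0.5 × 0.53434 × 48.5² = 628.45 N·mm = 0.62845 J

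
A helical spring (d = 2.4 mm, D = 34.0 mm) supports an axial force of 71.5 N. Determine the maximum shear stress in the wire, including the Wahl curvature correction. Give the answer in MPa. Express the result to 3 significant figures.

493 MPa

Spring index C = D/d = 34.0/2.4 = 14.1667
K_W = (4C−1)/(4C−4) + 0.615/C = 55.667/52.667 + 0.0434 = 1.1004
τ₀ = 8FD/(πd³) = 8·71.5·34.0/(π·2.4³) = 19448/43.429 = 447.81 MPa
τ_max = K·τ₀ = 1.1004 × 447.81 = 492.76 MPa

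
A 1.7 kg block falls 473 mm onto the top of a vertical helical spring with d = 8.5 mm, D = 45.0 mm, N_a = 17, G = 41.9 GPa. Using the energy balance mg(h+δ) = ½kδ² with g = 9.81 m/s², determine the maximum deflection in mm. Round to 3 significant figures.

30.9 mm

k = Gd⁴/(8D³N_a) = (41.9×10³)(8.5⁴)/(8·45.0³·17) = 17.649 N/mm
W = mg = 1.7 × 9.81 = 16.677 N
½kδ² − Wδ − Wh = 0 → δ = (W + √(W² + 2kWh))/k
δ = (16.677 + √(278.12 + 278434))/17.649 = (16.677 + 527.93)/17.649 = 30.858 mm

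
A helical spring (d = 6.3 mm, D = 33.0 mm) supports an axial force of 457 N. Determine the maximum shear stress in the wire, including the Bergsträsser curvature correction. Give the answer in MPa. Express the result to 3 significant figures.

Spring index C = D/d = 33.0/6.3 = 5.2381
K_B = (4C+2)/(4C−3) = 22.952/17.952 = 1.2785
τ₀ = 8FD/(πd³) = 8·457·33.0/(π·6.3³) = 120648/785.55 = 153.58 MPa
τ_max = K·τ₀ = 1.2785 × 153.58 = 196.36 MPa

196 MPa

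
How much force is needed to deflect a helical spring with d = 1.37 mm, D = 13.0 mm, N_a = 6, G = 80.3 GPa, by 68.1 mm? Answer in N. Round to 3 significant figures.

k = Gd⁴/(8D³N_a) = (80.3×10³)(1.37⁴)/(8·13.0³·6) = 2.6824 N/mm
F = k·δ = 2.6824 × 68.1 = 182.67 N

183 N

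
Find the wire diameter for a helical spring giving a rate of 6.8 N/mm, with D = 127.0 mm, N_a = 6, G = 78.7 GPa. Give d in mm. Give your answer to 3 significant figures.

9.60 mm

d = (8D³N_a·k / G)^(1/4) = (8·127.0³·6·6.8 / (78.7×10³))^0.25
  = (8495.5)^0.25 = 9.6006 mm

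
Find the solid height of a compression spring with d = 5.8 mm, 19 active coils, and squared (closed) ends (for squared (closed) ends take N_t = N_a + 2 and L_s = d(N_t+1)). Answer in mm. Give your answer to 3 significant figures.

squared (closed) ends: N_t = N_a + 2 = 19 + 2 = 21
L_s = d·(N_t+1) = 5.8 × 22 = 127.6 mm

128 mm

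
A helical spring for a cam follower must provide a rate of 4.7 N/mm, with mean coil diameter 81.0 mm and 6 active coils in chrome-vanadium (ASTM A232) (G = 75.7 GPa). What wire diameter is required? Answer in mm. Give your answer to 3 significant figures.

d = (8D³N_a·k / G)^(1/4) = (8·81.0³·6·4.7 / (75.7×10³))^0.25
  = (1583.8)^0.25 = 6.3085 mm

6.31 mm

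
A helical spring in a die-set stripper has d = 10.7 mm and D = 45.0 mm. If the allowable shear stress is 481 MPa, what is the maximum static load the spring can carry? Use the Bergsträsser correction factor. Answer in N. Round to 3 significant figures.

C = D/d = 45.0/10.7 = 4.2056
K_B = (4C+2)/(4C−3) = 18.822/13.822 = 1.3617
τ_max = K·8FD/(πd³) → F_max = τ_allow·πd³/(8DK)
F_max = 481·π·10.7³/(8·45.0·1.3617) = 1.8512e+06/490.22 = 3776.2 N

3780 N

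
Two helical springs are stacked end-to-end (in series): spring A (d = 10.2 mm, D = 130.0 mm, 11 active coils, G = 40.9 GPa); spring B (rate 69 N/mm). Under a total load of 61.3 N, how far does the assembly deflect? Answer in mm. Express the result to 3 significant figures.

k_A = Gd⁴/(8D³N_a) = (40.9×10³)(10.2⁴)/(8·130.0³·11) = 2.2899 N/mm
Series: 1/k_eq = 1/2.2899 + 1/69 = 0.4512; k_eq = 2.2163 N/mm
δ = F/k_eq = 61.3/2.2163 = 27.658 mm

27.7 mm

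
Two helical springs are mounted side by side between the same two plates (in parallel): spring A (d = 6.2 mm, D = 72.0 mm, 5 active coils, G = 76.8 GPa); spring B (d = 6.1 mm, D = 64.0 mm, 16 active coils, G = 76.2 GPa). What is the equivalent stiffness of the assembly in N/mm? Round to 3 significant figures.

10.7 N/mm

k_A = Gd⁴/(8D³N_a) = (76.8×10³)(6.2⁴)/(8·72.0³·5) = 7.601 N/mm
k_B = Gd⁴/(8D³N_a) = (76.2×10³)(6.1⁴)/(8·64.0³·16) = 3.1443 N/mm
Parallel: k_eq = 7.601 + 3.1443 = 10.745 N/mm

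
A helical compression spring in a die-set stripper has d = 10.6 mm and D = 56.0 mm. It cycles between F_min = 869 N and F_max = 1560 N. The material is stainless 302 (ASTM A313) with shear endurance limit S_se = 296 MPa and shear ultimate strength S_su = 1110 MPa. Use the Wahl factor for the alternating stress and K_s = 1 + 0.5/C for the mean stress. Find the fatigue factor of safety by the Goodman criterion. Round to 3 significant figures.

3.09

C = D/d = 56.0/10.6 = 5.2830; K_W = (4C−1)/(4C−4)+0.615/C = 1.2915; K_s = 1+0.5/C = 1.0946
F_a = (F_max−F_min)/2 = 345.5 N; F_m = (F_max+F_min)/2 = 1214.5 N
τ_a = K_W·8F_aD/(πd³) = 1.2915 × 41.367 = 53.427 MPa
τ_m = K_s·8F_mD/(πd³) = 1.0946 × 145.41 = 159.18 MPa
Goodman: 1/n_f = τ_a/S_se + τ_m/S_su = 53.427/296 + 159.18/1110 = 0.18050 + 0.14340 = 0.3239
n_f = 1/0.3239 = 3.087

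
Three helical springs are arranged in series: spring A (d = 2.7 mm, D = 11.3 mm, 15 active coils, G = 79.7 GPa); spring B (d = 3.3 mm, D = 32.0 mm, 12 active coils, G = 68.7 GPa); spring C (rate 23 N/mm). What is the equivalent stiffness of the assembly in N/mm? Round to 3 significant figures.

k_A = Gd⁴/(8D³N_a) = (79.7×10³)(2.7⁴)/(8·11.3³·15) = 24.462 N/mm
k_B = Gd⁴/(8D³N_a) = (68.7×10³)(3.3⁴)/(8·32.0³·12) = 2.5899 N/mm
Series: 1/k_eq = 1/24.462 + 1/2.5899 + 1/23 = 0.47047; k_eq = 2.1256 N/mm

2.13 N/mm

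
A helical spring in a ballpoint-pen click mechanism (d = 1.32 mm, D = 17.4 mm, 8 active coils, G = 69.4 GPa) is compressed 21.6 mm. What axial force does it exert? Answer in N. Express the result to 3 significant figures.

13.5 N

k = Gd⁴/(8D³N_a) = (69.4×10³)(1.32⁴)/(8·17.4³·8) = 0.62492 N/mm
F = k·δ = 0.62492 × 21.6 = 13.498 N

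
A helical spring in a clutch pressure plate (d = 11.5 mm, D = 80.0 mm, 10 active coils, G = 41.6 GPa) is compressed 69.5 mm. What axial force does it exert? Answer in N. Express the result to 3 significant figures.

1230 N

k = Gd⁴/(8D³N_a) = (41.6×10³)(11.5⁴)/(8·80.0³·10) = 17.763 N/mm
F = k·δ = 17.763 × 69.5 = 1234.6 N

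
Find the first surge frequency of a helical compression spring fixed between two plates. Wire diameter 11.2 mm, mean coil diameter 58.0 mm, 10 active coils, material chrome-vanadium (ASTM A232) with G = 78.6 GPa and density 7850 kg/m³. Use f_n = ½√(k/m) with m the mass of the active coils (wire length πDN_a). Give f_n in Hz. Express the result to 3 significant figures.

k = Gd⁴/(8D³N_a) = (78.6×10³)(11.2⁴)/(8·58.0³·10) = 79.236 N/mm = 79236 N/m
Wire length L = πDN_a = π·58.0·10 = 1822.1 mm
m = ρ·(πd²/4)·L = 7850 × 98.52×10⁻⁶ m² × 1.8221 m = 1.4092 kg
f_n = ½√(k/m) = 0.5·√(79236/1.4092) = 0.5·√(56227) = 118.56 Hz

119 Hz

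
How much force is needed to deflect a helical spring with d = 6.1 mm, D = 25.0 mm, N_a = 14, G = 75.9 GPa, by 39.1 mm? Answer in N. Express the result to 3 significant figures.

2350 N

k = Gd⁴/(8D³N_a) = (75.9×10³)(6.1⁴)/(8·25.0³·14) = 60.051 N/mm
F = k·δ = 60.051 × 39.1 = 2348 N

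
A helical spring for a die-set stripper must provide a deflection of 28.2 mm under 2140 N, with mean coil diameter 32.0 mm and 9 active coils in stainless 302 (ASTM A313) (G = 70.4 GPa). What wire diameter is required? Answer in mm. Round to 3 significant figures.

Required rate k = F/δ = 2140/28.2 = 75.887 N/mm
d = (8D³N_a·k / G)^(1/4) = (8·32.0³·9·75.887 / (70.4×10³))^0.25
  = (2543.2)^0.25 = 7.1014 mm

7.10 mm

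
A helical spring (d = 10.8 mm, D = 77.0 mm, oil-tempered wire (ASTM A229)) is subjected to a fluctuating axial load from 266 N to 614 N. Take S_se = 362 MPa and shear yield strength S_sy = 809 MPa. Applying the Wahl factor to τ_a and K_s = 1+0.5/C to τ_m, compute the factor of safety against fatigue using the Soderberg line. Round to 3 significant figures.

C = D/d = 77.0/10.8 = 7.1296; K_W = (4C−1)/(4C−4)+0.615/C = 1.2086; K_s = 1+0.5/C = 1.0701
F_a = (F_max−F_min)/2 = 174 N; F_m = (F_max+F_min)/2 = 440 N
τ_a = K_W·8F_aD/(πd³) = 1.2086 × 27.084 = 32.734 MPa
τ_m = K_s·8F_mD/(πd³) = 1.0701 × 68.488 = 73.291 MPa
Soderberg: 1/n_f = τ_a/S_se + τ_m/S_sy = 32.734/362 + 73.291/809 = 0.09043 + 0.09059 = 0.18102
n_f = 1/0.18102 = 5.524

5.52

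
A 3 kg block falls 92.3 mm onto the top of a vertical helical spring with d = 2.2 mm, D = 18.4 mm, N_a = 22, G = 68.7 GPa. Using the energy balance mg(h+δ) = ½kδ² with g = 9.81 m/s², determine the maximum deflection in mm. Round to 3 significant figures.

k = Gd⁴/(8D³N_a) = (68.7×10³)(2.2⁴)/(8·18.4³·22) = 1.4678 N/mm
W = mg = 3 × 9.81 = 29.43 N
½kδ² − Wδ − Wh = 0 → δ = (W + √(W² + 2kWh))/k
δ = (29.43 + √(866.12 + 7974.5))/1.4678 = (29.43 + 94.025)/1.4678 = 84.106 mm

84.1 mm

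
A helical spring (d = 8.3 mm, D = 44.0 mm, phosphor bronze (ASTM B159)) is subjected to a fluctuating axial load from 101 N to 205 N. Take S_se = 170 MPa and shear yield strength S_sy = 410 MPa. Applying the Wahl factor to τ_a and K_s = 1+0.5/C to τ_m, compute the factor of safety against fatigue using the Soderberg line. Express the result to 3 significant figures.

6.35

C = D/d = 44.0/8.3 = 5.3012; K_W = (4C−1)/(4C−4)+0.615/C = 1.2904; K_s = 1+0.5/C = 1.0943
F_a = (F_max−F_min)/2 = 52 N; F_m = (F_max+F_min)/2 = 153 N
τ_a = K_W·8F_aD/(πd³) = 1.2904 × 10.19 = 13.149 MPa
τ_m = K_s·8F_mD/(πd³) = 1.0943 × 29.981 = 32.809 MPa
Soderberg: 1/n_f = τ_a/S_se + τ_m/S_sy = 13.149/170 + 32.809/410 = 0.07734 + 0.08002 = 0.15737
n_f = 1/0.15737 = 6.355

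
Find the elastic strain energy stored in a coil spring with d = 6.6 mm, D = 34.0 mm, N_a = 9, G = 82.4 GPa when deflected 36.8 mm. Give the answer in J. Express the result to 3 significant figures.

k = Gd⁴/(8D³N_a) = (82.4×10³)(6.6⁴)/(8·34.0³·9) = 55.25 N/mm
U = ½kδ² = 0.5 × 55.25 × 36.8² = 37411 N·mm = 37.411 J

37.4 J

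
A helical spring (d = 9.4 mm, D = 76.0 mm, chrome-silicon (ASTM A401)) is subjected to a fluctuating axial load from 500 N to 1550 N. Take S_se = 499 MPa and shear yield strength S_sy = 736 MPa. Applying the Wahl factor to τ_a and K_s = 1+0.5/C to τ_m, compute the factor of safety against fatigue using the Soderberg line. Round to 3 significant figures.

C = D/d = 76.0/9.4 = 8.0851; K_W = (4C−1)/(4C−4)+0.615/C = 1.1819; K_s = 1+0.5/C = 1.0618
F_a = (F_max−F_min)/2 = 525 N; F_m = (F_max+F_min)/2 = 1025 N
τ_a = K_W·8F_aD/(πd³) = 1.1819 × 122.33 = 144.58 MPa
τ_m = K_s·8F_mD/(πd³) = 1.0618 × 238.83 = 253.6 MPa
Soderberg: 1/n_f = τ_a/S_se + τ_m/S_sy = 144.58/499 + 253.6/736 = 0.28975 + 0.34457 = 0.63432
n_f = 1/0.63432 = 1.577

1.58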